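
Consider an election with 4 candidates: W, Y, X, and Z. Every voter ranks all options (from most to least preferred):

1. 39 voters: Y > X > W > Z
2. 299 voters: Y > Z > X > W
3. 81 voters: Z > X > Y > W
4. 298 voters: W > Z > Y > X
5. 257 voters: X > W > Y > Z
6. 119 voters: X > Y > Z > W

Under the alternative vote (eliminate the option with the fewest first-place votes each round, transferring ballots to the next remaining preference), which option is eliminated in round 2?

W

Round 1: W 298, Y 338, X 376, Z 81. Eliminate Z.
Round 2: W 298, Y 338, X 457. Eliminate W.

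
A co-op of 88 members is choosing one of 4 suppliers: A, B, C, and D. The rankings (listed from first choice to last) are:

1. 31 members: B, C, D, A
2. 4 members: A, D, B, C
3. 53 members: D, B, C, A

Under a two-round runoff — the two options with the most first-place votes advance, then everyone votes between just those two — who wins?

Round 1 first-place votes: A 4, B 31, C 0, D 53.
D and B advance.
Runoff: D is preferred to B by 57 voters; B by 31.
D wins the runoff.

D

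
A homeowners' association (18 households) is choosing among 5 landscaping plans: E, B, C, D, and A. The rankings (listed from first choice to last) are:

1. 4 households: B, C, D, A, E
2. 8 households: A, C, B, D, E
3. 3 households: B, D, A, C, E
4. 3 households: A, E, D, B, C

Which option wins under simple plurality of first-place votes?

First-place votes: E 0, B 7, C 0, D 0, A 11.
A has the most first-place votes.

A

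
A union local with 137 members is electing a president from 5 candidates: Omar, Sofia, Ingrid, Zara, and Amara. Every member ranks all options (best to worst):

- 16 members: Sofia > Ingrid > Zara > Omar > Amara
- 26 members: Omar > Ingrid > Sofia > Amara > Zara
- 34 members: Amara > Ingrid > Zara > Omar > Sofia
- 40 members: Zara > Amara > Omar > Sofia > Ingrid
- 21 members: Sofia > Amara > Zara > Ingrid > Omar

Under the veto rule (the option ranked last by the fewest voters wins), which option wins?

Amara

Last-place votes: Omar 21, Sofia 34, Ingrid 40, Zara 26, Amara 16.
Amara is ranked last by the fewest voters, so Amara wins.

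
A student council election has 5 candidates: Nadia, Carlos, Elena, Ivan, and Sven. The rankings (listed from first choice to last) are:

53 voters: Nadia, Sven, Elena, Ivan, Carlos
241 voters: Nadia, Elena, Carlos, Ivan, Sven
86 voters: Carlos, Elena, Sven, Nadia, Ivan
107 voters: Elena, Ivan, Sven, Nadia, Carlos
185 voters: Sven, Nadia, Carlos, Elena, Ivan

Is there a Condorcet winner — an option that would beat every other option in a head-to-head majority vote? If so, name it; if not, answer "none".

none

Checking pairwise contests:
Sven beats Nadia 378–294.
Nadia beats Carlos 586–86.
Nadia beats Elena 479–193.
Nadia beats Ivan 565–107.
Elena beats Sven 434–238.
Every option loses at least one head-to-head, so there is no Condorcet winner.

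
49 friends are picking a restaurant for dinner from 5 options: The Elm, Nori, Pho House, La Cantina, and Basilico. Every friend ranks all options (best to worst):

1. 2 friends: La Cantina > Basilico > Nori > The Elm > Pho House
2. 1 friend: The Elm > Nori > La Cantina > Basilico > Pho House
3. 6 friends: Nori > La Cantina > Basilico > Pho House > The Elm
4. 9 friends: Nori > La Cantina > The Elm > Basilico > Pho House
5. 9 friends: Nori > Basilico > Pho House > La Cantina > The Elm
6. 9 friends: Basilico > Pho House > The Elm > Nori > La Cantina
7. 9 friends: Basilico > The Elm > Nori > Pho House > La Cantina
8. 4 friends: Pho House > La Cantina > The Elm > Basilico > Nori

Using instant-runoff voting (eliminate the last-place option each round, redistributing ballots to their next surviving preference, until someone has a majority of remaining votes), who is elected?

Round 1: The Elm 1, Nori 24, Pho House 4, La Cantina 2, Basilico 18. Eliminate The Elm.
Round 2: Nori 25, Pho House 4, La Cantina 2, Basilico 18. Nori has a majority.

Nori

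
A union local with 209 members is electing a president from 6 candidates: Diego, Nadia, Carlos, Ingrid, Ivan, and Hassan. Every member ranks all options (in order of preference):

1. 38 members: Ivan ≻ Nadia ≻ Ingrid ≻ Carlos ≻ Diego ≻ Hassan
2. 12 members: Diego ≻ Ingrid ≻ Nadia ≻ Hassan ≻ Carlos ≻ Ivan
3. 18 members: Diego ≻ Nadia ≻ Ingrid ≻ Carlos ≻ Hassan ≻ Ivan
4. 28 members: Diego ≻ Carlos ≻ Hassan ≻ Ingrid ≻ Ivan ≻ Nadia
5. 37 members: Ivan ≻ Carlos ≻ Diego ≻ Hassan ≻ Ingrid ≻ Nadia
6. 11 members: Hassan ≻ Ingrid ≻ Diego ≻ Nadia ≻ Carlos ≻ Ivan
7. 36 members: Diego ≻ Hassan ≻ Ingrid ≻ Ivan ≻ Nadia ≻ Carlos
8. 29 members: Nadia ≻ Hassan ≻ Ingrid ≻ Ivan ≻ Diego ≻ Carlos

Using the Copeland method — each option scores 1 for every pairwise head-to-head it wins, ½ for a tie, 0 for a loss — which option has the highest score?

Diego: beats Nadia, Carlos, Ingrid, Ivan, and Hassan → score 5.
Nadia: beats Carlos; loses to Diego, Ingrid, Ivan, and Hassan → score 1.
Carlos: beats Hassan; loses to Diego, Nadia, Ingrid, and Ivan → score 1.
Ingrid: beats Nadia, Carlos, and Ivan; loses to Diego and Hassan → score 3.
Ivan: beats Nadia and Carlos; loses to Diego, Ingrid, and Hassan → score 2.
Hassan: beats Nadia, Ingrid, and Ivan; loses to Diego and Carlos → score 3.
Diego has the best pairwise record.

Diego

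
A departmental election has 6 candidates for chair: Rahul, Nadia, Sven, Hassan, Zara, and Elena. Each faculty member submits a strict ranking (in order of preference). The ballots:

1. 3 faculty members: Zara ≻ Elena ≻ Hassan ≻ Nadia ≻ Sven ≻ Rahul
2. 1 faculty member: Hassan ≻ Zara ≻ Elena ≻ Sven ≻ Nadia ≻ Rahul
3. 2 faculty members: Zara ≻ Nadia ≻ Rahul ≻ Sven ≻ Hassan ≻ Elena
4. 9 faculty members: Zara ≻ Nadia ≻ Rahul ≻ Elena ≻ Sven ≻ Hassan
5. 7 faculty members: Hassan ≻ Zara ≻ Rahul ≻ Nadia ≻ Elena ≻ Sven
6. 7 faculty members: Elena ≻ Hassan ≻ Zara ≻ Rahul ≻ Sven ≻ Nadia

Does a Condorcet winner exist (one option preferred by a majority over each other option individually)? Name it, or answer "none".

Checking pairwise contests:
Nadia beats Rahul 15–14.
Hassan beats Nadia 18–11.
Rahul beats Sven 25–4.
Elena beats Hassan 19–10.
Hassan beats Zara 15–14.
Rahul beats Elena 18–11.
Every option loses at least one head-to-head, so there is no Condorcet winner.

none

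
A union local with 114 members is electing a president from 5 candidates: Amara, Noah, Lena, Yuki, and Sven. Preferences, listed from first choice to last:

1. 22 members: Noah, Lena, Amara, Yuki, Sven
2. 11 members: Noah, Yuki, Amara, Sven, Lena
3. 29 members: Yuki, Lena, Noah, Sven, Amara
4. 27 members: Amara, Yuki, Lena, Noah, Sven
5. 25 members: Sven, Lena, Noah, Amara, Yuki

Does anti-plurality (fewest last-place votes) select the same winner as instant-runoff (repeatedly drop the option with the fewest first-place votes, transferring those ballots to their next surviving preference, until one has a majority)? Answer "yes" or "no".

Anti-plurality — last-place votes: Amara 29, Noah 0, Lena 11, Yuki 25, Sven 49. Winner: Noah.
Instant-runoff — R1 Amara 27, Noah 33, Lena 0, Yuki 29, Sven 25 (Lena out); R2 Amara 27, Noah 33, Yuki 29, Sven 25 (Sven out); R3 Amara 27, Noah 58, Yuki 29 (Noah winner). Winner: Noah.
The two methods agree.

yes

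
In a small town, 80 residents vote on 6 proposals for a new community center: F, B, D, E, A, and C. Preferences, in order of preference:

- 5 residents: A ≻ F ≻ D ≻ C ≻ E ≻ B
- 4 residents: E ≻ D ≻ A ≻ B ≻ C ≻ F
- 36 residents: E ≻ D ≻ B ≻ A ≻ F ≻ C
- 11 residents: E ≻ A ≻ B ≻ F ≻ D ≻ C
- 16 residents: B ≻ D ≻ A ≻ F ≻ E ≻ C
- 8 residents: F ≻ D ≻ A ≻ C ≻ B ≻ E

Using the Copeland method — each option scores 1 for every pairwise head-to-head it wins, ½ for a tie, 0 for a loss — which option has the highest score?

F: beats C; loses to B, D, E, and A → score 1.
B: beats F, A, and C; loses to D and E → score 3.
D: beats F, B, A, and C; loses to E → score 4.
E: beats F, B, D, A, and C → score 5.
A: beats F and C; loses to B, D, and E → score 2.
C: loses to F, B, D, E, and A → score 0.
E has the best pairwise record.

E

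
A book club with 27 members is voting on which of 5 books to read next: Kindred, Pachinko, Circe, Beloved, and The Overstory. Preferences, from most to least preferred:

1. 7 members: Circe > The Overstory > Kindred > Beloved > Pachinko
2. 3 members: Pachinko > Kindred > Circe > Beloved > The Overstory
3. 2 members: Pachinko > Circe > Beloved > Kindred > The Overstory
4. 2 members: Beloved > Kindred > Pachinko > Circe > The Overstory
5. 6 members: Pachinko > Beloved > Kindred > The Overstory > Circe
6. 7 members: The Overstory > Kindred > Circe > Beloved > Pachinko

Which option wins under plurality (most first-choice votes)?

First-place votes: Kindred 0, Pachinko 11, Circe 7, Beloved 2, The Overstory 7.
Pachinko has the most first-place votes.

Pachinko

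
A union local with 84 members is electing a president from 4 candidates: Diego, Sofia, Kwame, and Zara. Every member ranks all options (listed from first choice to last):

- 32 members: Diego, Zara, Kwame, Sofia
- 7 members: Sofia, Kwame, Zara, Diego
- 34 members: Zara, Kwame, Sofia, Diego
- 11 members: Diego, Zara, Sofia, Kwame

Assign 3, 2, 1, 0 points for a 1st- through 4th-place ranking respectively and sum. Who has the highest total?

Zara

Diego: 32·3 + 7·0 + 34·0 + 11·3 = 129
Sofia: 32·0 + 7·3 + 34·1 + 11·1 = 66
Kwame: 32·1 + 7·2 + 34·2 + 11·0 = 114
Zara: 32·2 + 7·1 + 34·3 + 11·2 = 195
Zara has the highest Borda score (195).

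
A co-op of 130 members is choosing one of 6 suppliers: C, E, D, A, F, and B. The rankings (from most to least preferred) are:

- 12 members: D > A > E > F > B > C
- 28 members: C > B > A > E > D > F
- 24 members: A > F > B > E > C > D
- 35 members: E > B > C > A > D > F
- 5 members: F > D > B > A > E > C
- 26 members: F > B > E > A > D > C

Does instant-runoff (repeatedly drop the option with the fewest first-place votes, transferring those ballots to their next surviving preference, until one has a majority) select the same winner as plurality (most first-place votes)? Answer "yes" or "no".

no

Instant-runoff — R1 C 28, E 35, D 12, A 24, F 31, B 0 (B out); R2 C 28, E 35, D 12, A 24, F 31 (D out); R3 C 28, E 35, A 36, F 31 (C out); R4 E 35, A 64, F 31 (F out); R5 E 61, A 69 (A winner). Winner: A.
Plurality — first-place votes: C 28, E 35, D 12, A 24, F 31, B 0. Winner: E.
The two methods disagree.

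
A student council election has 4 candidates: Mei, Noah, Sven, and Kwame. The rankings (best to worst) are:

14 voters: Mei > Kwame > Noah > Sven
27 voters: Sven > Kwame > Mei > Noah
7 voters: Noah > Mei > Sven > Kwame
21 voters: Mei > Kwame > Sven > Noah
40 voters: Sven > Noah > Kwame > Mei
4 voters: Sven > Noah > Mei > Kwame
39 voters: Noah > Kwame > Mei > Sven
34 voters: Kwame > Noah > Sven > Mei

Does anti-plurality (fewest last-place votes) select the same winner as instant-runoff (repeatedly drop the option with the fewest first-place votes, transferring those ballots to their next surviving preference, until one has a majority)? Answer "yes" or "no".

Anti-plurality — last-place votes: Mei 74, Noah 48, Sven 53, Kwame 11. Winner: Kwame.
Instant-runoff — R1 Mei 35, Noah 46, Sven 71, Kwame 34 (Kwame out); R2 Mei 35, Noah 80, Sven 71 (Mei out); R3 Noah 94, Sven 92 (Noah winner). Winner: Noah.
The two methods disagree.

no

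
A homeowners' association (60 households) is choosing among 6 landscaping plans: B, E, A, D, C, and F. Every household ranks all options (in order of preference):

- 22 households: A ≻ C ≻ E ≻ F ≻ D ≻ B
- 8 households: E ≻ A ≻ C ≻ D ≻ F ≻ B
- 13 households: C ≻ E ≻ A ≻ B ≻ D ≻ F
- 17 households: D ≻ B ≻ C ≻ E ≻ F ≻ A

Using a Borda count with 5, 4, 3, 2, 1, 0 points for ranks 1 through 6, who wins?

C

B: 22·0 + 8·0 + 13·2 + 17·4 = 94
E: 22·3 + 8·5 + 13·4 + 17·2 = 192
A: 22·5 + 8·4 + 13·3 + 17·0 = 181
D: 22·1 + 8·2 + 13·1 + 17·5 = 136
C: 22·4 + 8·3 + 13·5 + 17·3 = 228
F: 22·2 + 8·1 + 13·0 + 17·1 = 69
C has the highest Borda score (228).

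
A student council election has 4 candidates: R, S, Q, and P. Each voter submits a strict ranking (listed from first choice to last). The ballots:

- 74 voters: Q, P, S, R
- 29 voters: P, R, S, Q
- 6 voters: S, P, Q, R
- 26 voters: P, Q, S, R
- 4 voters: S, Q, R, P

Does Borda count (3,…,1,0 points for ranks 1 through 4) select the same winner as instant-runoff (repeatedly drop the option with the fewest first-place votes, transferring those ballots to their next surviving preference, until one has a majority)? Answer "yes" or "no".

Borda — scores: R 62, S 159, Q 288, P 325. Winner: P.
Instant-runoff — R1 R 0, S 10, Q 74, P 55 (Q winner). Winner: Q.
The two methods disagree.

no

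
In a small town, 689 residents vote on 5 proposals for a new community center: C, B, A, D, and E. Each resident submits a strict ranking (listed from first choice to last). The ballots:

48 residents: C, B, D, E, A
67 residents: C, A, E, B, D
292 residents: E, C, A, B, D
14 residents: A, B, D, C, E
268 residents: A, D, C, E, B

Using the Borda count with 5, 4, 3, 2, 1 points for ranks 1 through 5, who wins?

C: 48·5 + 67·5 + 292·4 + 14·2 + 268·3 = 2575
B: 48·4 + 67·2 + 292·2 + 14·4 + 268·1 = 1234
A: 48·1 + 67·4 + 292·3 + 14·5 + 268·5 = 2602
D: 48·3 + 67·1 + 292·1 + 14·3 + 268·4 = 1617
E: 48·2 + 67·3 + 292·5 + 14·1 + 268·2 = 2307
A has the highest Borda score (2602).

A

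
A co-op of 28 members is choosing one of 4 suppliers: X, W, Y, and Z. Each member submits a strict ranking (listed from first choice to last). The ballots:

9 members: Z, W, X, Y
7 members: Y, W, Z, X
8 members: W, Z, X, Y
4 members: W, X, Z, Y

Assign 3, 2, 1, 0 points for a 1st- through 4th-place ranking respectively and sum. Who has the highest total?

W

X: 9·1 + 7·0 + 8·1 + 4·2 = 25
W: 9·2 + 7·2 + 8·3 + 4·3 = 68
Y: 9·0 + 7·3 + 8·0 + 4·0 = 21
Z: 9·3 + 7·1 + 8·2 + 4·1 = 54
W has the highest Borda score (68).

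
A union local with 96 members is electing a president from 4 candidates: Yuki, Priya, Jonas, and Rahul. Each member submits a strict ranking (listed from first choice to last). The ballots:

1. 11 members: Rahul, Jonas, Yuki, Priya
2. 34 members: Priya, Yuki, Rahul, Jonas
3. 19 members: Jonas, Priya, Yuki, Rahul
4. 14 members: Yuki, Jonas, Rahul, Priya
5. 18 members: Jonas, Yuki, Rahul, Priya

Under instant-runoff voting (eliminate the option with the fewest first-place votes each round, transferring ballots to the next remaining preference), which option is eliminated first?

Rahul

Round 1: Yuki 14, Priya 34, Jonas 37, Rahul 11. Eliminate Rahul.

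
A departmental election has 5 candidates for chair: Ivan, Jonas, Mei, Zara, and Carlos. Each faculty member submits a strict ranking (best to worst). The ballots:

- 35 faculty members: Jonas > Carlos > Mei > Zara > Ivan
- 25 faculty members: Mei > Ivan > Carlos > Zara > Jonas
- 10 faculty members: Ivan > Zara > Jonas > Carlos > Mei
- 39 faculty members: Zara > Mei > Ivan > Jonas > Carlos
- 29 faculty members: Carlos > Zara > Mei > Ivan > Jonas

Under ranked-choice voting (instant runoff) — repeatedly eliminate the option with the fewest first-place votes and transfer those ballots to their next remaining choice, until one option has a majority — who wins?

Round 1: Ivan 10, Jonas 35, Mei 25, Zara 39, Carlos 29. Eliminate Ivan.
Round 2: Jonas 35, Mei 25, Zara 49, Carlos 29. Eliminate Mei.
Round 3: Jonas 35, Zara 49, Carlos 54. Eliminate Jonas.
Round 4: Zara 49, Carlos 89. Carlos has a majority.

Carlos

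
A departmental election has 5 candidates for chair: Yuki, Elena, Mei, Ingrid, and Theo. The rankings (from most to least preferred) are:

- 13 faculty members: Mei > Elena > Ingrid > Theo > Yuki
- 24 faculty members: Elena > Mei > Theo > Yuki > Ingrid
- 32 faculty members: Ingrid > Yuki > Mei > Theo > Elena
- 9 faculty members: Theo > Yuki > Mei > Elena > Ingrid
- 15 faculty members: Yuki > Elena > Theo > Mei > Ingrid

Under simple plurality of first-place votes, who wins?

Ingrid

First-place votes: Yuki 15, Elena 24, Mei 13, Ingrid 32, Theo 9.
Ingrid has the most first-place votes.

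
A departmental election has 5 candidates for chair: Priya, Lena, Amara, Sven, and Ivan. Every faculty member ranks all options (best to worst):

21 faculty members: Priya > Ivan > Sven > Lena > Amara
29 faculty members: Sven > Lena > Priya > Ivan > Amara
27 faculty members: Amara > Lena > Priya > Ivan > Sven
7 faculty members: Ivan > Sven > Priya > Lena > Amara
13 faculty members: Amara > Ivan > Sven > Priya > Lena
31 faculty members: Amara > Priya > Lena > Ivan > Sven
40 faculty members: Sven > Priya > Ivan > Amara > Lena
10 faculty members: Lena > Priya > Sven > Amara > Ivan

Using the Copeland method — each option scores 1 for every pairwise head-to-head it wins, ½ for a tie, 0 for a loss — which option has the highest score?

Priya

Priya: beats Lena, Amara, and Ivan; ties Sven → score 3.5.
Lena: beats Ivan; loses to Priya, Amara, and Sven → score 1.
Amara: beats Lena; loses to Priya, Sven, and Ivan → score 1.
Sven: beats Lena and Amara; ties Priya; loses to Ivan → score 2.5.
Ivan: beats Amara and Sven; loses to Priya and Lena → score 2.
Priya has the best pairwise record.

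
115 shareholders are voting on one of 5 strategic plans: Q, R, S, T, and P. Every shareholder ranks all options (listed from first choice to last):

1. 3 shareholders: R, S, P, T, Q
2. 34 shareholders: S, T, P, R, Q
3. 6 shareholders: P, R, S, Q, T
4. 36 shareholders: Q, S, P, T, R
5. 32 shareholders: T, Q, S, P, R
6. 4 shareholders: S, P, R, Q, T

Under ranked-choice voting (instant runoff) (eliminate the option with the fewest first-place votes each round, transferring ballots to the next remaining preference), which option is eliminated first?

Round 1: Q 36, R 3, S 38, T 32, P 6. Eliminate R.

R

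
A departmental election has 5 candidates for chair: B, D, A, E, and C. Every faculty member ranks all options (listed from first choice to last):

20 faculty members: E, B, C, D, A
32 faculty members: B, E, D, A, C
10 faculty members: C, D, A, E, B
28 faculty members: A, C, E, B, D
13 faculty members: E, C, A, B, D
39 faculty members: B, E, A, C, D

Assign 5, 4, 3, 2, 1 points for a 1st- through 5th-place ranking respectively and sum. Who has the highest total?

E

B: 20·4 + 32·5 + 10·1 + 28·2 + 13·2 + 39·5 = 527
D: 20·2 + 32·3 + 10·4 + 28·1 + 13·1 + 39·1 = 256
A: 20·1 + 32·2 + 10·3 + 28·5 + 13·3 + 39·3 = 410
E: 20·5 + 32·4 + 10·2 + 28·3 + 13·5 + 39·4 = 553
C: 20·3 + 32·1 + 10·5 + 28·4 + 13·4 + 39·2 = 384
E has the highest Borda score (553).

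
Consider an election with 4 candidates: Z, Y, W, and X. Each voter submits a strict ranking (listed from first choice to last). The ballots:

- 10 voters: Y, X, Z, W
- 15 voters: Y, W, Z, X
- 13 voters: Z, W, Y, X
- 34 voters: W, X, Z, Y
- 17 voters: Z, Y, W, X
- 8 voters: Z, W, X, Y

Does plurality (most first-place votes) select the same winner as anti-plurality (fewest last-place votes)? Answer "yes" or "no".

yes

Plurality — first-place votes: Z 38, Y 25, W 34, X 0. Winner: Z.
Anti-plurality — last-place votes: Z 0, Y 42, W 10, X 45. Winner: Z.
The two methods agree.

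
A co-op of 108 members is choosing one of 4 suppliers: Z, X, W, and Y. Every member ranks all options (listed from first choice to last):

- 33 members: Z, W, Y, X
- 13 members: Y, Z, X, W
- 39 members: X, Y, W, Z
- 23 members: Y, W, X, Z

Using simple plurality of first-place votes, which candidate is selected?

X

First-place votes: Z 33, X 39, W 0, Y 36.
X has the most first-place votes.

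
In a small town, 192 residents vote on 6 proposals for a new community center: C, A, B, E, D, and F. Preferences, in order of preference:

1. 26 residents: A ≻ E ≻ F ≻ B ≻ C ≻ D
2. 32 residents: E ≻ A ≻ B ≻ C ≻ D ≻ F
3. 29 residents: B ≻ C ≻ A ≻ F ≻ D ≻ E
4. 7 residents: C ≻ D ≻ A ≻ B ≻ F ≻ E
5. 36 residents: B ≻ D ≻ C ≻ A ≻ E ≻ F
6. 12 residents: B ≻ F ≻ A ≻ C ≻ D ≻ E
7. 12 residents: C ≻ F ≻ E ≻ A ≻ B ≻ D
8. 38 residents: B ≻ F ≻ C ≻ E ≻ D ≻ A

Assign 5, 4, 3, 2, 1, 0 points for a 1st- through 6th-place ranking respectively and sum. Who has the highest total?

B

C: 26·1 + 32·2 + 29·4 + 7·5 + 36·3 + 12·2 + 12·5 + 38·3 = 547
A: 26·5 + 32·4 + 29·3 + 7·3 + 36·2 + 12·3 + 12·2 + 38·0 = 498
B: 26·2 + 32·3 + 29·5 + 7·2 + 36·5 + 12·5 + 12·1 + 38·5 = 749
E: 26·4 + 32·5 + 29·0 + 7·0 + 36·1 + 12·0 + 12·3 + 38·2 = 412
D: 26·0 + 32·1 + 29·1 + 7·4 + 36·4 + 12·1 + 12·0 + 38·1 = 283
F: 26·3 + 32·0 + 29·2 + 7·1 + 36·0 + 12·4 + 12·4 + 38·4 = 391
B has the highest Borda score (749).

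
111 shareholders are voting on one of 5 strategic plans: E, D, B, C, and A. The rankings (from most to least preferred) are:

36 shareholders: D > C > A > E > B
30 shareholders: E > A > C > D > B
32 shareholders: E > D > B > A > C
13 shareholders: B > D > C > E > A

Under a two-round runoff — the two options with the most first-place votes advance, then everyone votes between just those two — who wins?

E

Round 1 first-place votes: E 62, D 36, B 13, C 0, A 0.
E and D advance.
Runoff: E is preferred to D by 62 voters; D by 49.
E wins the runoff.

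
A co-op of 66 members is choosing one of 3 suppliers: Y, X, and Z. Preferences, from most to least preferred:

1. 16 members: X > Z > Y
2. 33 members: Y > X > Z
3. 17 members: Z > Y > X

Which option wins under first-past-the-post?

First-place votes: Y 33, X 16, Z 17.
Y has the most first-place votes.

Y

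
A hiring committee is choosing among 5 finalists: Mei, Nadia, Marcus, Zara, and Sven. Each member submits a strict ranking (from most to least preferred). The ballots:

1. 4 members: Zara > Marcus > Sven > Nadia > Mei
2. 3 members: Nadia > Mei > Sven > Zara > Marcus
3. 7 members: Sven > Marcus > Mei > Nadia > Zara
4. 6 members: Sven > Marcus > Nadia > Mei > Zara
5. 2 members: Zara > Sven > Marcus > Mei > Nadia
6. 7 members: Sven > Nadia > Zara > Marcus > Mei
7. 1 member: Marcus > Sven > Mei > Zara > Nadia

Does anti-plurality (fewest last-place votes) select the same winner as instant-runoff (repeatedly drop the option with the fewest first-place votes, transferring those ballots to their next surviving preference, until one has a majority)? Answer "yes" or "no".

Anti-plurality — last-place votes: Mei 11, Nadia 3, Marcus 3, Zara 13, Sven 0. Winner: Sven.
Instant-runoff — R1 Mei 0, Nadia 3, Marcus 1, Zara 6, Sven 20 (Sven winner). Winner: Sven.
The two methods agree.

yes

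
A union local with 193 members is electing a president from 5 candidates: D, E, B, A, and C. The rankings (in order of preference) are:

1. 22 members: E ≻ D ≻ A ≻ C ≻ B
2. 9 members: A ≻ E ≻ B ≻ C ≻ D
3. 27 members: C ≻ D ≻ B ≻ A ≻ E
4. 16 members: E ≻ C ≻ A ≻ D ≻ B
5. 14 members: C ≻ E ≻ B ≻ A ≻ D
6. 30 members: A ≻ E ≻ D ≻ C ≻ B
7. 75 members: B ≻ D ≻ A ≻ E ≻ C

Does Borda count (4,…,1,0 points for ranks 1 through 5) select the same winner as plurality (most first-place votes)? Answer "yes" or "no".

no

Borda — scores: D 448, E 386, B 400, A 423, C 273. Winner: D.
Plurality — first-place votes: D 0, E 38, B 75, A 39, C 41. Winner: B.
The two methods disagree.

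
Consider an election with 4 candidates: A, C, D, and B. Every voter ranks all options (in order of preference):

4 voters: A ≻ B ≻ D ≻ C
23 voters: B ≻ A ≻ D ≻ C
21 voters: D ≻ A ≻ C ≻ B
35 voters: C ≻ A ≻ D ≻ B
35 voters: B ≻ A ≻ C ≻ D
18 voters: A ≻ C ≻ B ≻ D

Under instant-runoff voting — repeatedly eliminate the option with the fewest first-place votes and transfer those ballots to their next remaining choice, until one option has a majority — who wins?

Round 1: A 22, C 35, D 21, B 58. Eliminate D.
Round 2: A 43, C 35, B 58. Eliminate C.
Round 3: A 78, B 58. A has a majority.

A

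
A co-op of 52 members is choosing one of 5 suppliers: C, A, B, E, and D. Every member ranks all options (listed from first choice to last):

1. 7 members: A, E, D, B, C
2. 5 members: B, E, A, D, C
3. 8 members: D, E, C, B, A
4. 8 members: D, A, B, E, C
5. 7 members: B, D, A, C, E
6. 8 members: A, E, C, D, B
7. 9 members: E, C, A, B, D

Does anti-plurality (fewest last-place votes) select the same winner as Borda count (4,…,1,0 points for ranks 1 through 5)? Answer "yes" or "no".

yes

Anti-plurality — last-place votes: C 20, A 8, B 8, E 7, D 9. Winner: E.
Borda — scores: C 66, A 126, B 88, E 128, D 112. Winner: E.
The two methods agree.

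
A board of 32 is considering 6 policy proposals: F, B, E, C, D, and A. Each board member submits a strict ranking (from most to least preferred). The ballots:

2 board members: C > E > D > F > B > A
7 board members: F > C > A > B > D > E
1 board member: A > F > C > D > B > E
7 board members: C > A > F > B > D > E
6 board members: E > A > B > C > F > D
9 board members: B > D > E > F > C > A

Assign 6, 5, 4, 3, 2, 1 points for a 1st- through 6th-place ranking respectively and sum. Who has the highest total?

F: 2·3 + 7·6 + 1·5 + 7·4 + 6·2 + 9·3 = 120
B: 2·2 + 7·3 + 1·2 + 7·3 + 6·4 + 9·6 = 126
E: 2·5 + 7·1 + 1·1 + 7·1 + 6·6 + 9·4 = 97
C: 2·6 + 7·5 + 1·4 + 7·6 + 6·3 + 9·2 = 129
D: 2·4 + 7·2 + 1·3 + 7·2 + 6·1 + 9·5 = 90
A: 2·1 + 7·4 + 1·6 + 7·5 + 6·5 + 9·1 = 110
C has the highest Borda score (129).

C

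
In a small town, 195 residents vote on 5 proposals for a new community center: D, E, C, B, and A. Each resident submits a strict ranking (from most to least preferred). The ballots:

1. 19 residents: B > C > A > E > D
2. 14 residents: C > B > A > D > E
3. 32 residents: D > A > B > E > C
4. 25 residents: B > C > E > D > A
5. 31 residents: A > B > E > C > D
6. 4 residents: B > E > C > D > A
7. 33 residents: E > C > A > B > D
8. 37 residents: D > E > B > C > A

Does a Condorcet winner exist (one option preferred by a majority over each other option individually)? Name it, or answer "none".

B

B vs D: 126–69 for B.
B vs E: 125–70 for B.
B vs C: 148–47 for B.
B vs A: 99–96 for B.
B beats every other option head-to-head.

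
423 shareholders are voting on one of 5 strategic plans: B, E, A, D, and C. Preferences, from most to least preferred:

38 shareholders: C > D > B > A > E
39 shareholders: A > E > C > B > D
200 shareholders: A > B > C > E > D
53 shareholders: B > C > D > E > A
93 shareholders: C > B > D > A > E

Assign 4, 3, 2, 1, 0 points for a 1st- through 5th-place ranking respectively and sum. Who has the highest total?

B: 38·2 + 39·1 + 200·3 + 53·4 + 93·3 = 1206
E: 38·0 + 39·3 + 200·1 + 53·1 + 93·0 = 370
A: 38·1 + 39·4 + 200·4 + 53·0 + 93·1 = 1087
D: 38·3 + 39·0 + 200·0 + 53·2 + 93·2 = 406
C: 38·4 + 39·2 + 200·2 + 53·3 + 93·4 = 1161
B has the highest Borda score (1206).

B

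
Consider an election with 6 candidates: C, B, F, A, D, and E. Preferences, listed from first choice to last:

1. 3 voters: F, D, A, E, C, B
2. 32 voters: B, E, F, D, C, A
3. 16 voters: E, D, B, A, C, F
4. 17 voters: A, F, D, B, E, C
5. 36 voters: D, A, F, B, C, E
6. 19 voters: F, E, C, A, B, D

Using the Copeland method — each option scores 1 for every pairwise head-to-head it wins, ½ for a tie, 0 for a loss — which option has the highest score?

F

C: loses to B, F, A, D, and E → score 0.
B: beats C and E; loses to F, A, and D → score 2.
F: beats C, B, D, and E; loses to A → score 4.
A: beats C, B, and F; loses to D and E → score 3.
D: beats C, B, and A; loses to F and E → score 3.
E: beats C, A, and D; loses to B and F → score 3.
F has the best pairwise record.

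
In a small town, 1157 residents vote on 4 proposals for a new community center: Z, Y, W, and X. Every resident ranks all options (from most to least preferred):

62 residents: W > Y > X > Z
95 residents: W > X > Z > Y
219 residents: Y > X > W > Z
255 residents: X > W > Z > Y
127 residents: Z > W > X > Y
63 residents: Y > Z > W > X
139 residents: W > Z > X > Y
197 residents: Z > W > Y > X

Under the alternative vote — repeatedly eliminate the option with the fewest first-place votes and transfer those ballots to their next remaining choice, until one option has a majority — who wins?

W

Round 1: Z 324, Y 282, W 296, X 255. Eliminate X.
Round 2: Z 324, Y 282, W 551. Eliminate Y.
Round 3: Z 387, W 770. W has a majority.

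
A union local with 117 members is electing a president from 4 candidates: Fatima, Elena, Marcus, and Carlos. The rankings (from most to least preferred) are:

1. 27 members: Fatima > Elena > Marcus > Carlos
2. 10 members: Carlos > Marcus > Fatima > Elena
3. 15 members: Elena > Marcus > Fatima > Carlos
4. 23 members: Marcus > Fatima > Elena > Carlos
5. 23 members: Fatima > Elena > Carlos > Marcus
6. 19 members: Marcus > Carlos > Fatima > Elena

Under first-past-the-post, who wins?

First-place votes: Fatima 50, Elena 15, Marcus 42, Carlos 10.
Fatima has the most first-place votes.

Fatima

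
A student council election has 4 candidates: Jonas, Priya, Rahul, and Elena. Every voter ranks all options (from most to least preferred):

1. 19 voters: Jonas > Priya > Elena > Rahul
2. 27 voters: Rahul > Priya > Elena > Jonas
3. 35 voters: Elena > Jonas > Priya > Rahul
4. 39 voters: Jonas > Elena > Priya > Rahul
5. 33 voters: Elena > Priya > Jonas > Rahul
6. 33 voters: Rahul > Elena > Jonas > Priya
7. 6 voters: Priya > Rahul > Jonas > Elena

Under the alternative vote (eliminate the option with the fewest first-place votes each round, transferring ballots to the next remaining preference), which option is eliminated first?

Round 1: Jonas 58, Priya 6, Rahul 60, Elena 68. Eliminate Priya.

Priya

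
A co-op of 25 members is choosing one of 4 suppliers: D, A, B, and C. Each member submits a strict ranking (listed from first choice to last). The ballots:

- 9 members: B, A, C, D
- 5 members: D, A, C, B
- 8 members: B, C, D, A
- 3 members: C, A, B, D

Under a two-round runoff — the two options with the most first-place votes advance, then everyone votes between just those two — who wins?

B

Round 1 first-place votes: D 5, A 0, B 17, C 3.
B and D advance.
Runoff: B is preferred to D by 20 voters; D by 5.
B wins the runoff.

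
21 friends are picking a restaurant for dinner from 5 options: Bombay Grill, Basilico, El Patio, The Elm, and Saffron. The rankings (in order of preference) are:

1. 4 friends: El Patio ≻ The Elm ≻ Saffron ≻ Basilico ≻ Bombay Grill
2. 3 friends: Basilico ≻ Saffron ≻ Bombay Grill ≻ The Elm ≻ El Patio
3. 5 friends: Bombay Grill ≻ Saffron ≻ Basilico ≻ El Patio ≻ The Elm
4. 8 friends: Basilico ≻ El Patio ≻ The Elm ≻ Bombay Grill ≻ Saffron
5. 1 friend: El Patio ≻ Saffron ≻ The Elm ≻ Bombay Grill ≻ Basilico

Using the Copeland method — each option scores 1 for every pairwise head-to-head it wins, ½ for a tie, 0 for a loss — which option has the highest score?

Basilico

Bombay Grill: beats Saffron; loses to Basilico, El Patio, and The Elm → score 1.
Basilico: beats Bombay Grill, El Patio, The Elm, and Saffron → score 4.
El Patio: beats Bombay Grill, The Elm, and Saffron; loses to Basilico → score 3.
The Elm: beats Bombay Grill and Saffron; loses to Basilico and El Patio → score 2.
Saffron: loses to Bombay Grill, Basilico, El Patio, and The Elm → score 0.
Basilico has the best pairwise record.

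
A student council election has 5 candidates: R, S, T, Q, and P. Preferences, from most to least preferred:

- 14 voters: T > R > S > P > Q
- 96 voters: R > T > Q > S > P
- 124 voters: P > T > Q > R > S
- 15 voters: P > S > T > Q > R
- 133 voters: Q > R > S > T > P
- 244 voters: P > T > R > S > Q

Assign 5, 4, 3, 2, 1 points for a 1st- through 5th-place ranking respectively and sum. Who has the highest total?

T

R: 14·4 + 96·5 + 124·2 + 15·1 + 133·4 + 244·3 = 2063
S: 14·3 + 96·2 + 124·1 + 15·4 + 133·3 + 244·2 = 1305
T: 14·5 + 96·4 + 124·4 + 15·3 + 133·2 + 244·4 = 2237
Q: 14·1 + 96·3 + 124·3 + 15·2 + 133·5 + 244·1 = 1613
P: 14·2 + 96·1 + 124·5 + 15·5 + 133·1 + 244·5 = 2172
T has the highest Borda score (2237).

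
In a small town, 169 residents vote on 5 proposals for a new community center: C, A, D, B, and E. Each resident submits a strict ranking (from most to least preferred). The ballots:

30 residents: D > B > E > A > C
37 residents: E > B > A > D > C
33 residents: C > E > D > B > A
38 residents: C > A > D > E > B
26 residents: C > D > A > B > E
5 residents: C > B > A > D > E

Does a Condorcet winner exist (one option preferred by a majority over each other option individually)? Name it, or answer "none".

C vs A: 102–67 for C.
C vs D: 102–67 for C.
C vs B: 102–67 for C.
C vs E: 102–67 for C.
C beats every other option head-to-head.

C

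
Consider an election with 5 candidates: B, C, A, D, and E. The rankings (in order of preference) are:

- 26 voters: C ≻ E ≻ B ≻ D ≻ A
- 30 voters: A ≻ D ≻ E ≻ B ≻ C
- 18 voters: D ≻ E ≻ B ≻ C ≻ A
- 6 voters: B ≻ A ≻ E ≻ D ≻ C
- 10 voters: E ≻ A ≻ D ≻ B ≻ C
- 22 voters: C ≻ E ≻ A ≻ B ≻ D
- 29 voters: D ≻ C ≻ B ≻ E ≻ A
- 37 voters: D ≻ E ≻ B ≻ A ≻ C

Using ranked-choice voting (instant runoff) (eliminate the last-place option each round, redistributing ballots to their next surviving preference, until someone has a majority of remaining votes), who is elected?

D

Round 1: B 6, C 48, A 30, D 84, E 10. Eliminate B.
Round 2: C 48, A 36, D 84, E 10. Eliminate E.
Round 3: C 48, A 46, D 84. Eliminate A.
Round 4: C 48, D 130. D has a majority.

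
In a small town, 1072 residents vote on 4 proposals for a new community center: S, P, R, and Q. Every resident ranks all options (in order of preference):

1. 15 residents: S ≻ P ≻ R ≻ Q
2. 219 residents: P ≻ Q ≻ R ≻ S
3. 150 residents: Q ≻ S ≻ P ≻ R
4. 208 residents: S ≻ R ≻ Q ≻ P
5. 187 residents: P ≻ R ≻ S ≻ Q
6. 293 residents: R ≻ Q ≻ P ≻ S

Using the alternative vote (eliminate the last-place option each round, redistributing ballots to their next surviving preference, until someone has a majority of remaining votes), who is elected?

P

Round 1: S 223, P 406, R 293, Q 150. Eliminate Q.
Round 2: S 373, P 406, R 293. Eliminate R.
Round 3: S 373, P 699. P has a majority.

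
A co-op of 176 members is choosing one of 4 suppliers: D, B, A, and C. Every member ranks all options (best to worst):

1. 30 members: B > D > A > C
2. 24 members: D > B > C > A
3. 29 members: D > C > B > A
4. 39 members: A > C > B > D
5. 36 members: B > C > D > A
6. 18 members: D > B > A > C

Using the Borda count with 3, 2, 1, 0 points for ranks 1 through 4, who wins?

B

D: 30·2 + 24·3 + 29·3 + 39·0 + 36·1 + 18·3 = 309
B: 30·3 + 24·2 + 29·1 + 39·1 + 36·3 + 18·2 = 350
A: 30·1 + 24·0 + 29·0 + 39·3 + 36·0 + 18·1 = 165
C: 30·0 + 24·1 + 29·2 + 39·2 + 36·2 + 18·0 = 232
B has the highest Borda score (350).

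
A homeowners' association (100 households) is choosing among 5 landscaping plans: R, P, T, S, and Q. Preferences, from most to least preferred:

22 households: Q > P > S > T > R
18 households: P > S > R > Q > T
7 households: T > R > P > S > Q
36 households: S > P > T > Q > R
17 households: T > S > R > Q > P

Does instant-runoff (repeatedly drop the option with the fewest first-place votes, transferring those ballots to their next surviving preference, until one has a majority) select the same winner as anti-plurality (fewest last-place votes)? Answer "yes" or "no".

yes

Instant-runoff — R1 R 0, P 18, T 24, S 36, Q 22 (R out); R2 P 18, T 24, S 36, Q 22 (P out); R3 T 24, S 54, Q 22 (S winner). Winner: S.
Anti-plurality — last-place votes: R 58, P 17, T 18, S 0, Q 7. Winner: S.
The two methods agree.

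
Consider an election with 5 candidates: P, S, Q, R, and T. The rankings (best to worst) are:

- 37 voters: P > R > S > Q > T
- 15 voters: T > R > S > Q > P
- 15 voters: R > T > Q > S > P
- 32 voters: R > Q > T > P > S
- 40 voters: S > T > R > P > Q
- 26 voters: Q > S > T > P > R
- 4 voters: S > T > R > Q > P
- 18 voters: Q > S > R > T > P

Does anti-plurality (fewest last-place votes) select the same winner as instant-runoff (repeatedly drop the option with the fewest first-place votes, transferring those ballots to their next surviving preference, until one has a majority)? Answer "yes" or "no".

Anti-plurality — last-place votes: P 52, S 32, Q 40, R 26, T 37. Winner: R.
Instant-runoff — R1 P 37, S 44, Q 44, R 47, T 15 (T out); R2 P 37, S 44, Q 44, R 62 (P out); R3 S 44, Q 44, R 99 (R winner). Winner: R.
The two methods agree.

yes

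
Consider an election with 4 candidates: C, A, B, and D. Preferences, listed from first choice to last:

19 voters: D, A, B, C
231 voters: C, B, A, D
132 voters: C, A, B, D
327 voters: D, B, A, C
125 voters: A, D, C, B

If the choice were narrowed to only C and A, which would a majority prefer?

A

Voters preferring C to A: 363; preferring A to C: 471.
A wins the head-to-head.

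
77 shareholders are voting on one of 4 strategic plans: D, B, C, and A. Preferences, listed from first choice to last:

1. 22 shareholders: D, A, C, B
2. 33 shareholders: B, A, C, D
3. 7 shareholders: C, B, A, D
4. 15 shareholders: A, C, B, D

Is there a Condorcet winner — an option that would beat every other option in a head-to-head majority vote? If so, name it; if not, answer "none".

none

Checking pairwise contests:
B beats D 55–22.
C beats B 44–33.
A beats C 70–7.
B beats A 40–37.
Every option loses at least one head-to-head, so there is no Condorcet winner.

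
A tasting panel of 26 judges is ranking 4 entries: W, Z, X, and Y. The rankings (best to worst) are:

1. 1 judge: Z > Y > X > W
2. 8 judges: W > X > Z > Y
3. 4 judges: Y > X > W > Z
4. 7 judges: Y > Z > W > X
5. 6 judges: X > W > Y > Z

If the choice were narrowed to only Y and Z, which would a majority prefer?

Voters preferring Y to Z: 17; preferring Z to Y: 9.
Y wins the head-to-head.

Y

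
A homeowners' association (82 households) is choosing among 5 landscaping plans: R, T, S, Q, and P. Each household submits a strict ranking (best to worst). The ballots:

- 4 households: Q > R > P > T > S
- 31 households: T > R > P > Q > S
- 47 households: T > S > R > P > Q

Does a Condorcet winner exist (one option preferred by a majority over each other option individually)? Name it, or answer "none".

T

T vs R: 78–4 for T.
T vs S: 82–0 for T.
T vs Q: 78–4 for T.
T vs P: 78–4 for T.
T beats every other option head-to-head.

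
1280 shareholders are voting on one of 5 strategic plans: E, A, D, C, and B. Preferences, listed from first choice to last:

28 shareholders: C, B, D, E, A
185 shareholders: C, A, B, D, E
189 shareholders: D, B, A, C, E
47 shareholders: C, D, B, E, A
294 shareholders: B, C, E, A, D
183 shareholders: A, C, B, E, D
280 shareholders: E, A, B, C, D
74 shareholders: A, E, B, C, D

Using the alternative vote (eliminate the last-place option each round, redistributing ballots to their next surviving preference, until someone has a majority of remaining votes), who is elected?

Round 1: E 280, A 257, D 189, C 260, B 294. Eliminate D.
Round 2: E 280, A 257, C 260, B 483. Eliminate A.
Round 3: E 354, C 443, B 483. Eliminate E.
Round 4: C 443, B 837. B has a majority.

B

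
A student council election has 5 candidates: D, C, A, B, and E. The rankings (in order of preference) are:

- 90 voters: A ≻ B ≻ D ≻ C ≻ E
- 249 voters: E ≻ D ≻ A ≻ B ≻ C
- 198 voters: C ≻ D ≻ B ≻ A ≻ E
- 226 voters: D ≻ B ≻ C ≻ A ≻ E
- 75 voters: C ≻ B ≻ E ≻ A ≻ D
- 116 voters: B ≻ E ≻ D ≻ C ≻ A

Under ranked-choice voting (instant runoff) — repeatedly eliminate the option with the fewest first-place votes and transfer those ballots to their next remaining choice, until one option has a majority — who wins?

Round 1: D 226, C 273, A 90, B 116, E 249. Eliminate A.
Round 2: D 226, C 273, B 206, E 249. Eliminate B.
Round 3: D 316, C 273, E 365. Eliminate C.
Round 4: D 514, E 440. D has a majority.

D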